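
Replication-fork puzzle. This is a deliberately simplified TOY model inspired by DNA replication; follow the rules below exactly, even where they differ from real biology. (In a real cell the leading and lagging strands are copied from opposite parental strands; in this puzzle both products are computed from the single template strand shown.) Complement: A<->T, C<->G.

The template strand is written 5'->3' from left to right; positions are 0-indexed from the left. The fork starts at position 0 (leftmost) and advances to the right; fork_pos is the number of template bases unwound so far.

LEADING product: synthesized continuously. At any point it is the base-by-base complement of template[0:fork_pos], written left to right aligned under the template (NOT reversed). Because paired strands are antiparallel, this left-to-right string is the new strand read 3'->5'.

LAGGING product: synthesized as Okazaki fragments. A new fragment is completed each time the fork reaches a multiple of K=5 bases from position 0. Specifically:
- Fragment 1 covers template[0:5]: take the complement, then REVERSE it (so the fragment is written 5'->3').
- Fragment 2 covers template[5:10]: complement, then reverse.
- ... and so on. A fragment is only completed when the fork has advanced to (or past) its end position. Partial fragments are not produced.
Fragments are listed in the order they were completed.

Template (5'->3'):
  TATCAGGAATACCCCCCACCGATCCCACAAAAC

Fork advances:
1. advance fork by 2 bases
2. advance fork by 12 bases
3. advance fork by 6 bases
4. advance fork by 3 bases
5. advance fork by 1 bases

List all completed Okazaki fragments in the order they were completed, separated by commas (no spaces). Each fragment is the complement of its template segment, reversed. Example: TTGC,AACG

Answer: TGATA,ATTCC,GGGGT,GGTGG

Derivation:
Step 1: advance 2 -> fork_pos = 0 + 2 = 2. Next multiple of 5 is 5 (not reached); still 0 fragment(s).
Step 2: advance 12 -> fork_pos = 2 + 12 = 14. Reached multiple(s) of 5: 5, 10 -> fragments 1-2 completed (2 total).
Step 3: advance 6 -> fork_pos = 14 + 6 = 20. Reached multiple(s) of 5: 15, 20 -> fragments 3-4 completed (4 total).
Step 4: advance 3 -> fork_pos = 20 + 3 = 23. Next multiple of 5 is 25 (not reached); still 4 fragment(s).
Step 5: advance 1 -> fork_pos = 23 + 1 = 24. Next multiple of 5 is 25 (not reached); still 4 fragment(s).
Final fork_pos = 24, so 4 fragment(s) are complete. Build each: template segment -> complement -> reverse.
Fragment 1: template[0:5] = TATCA -> complement ATAGT -> reversed TGATA
Fragment 2: template[5:10] = GGAAT -> complement CCTTA -> reversed ATTCC
Fragment 3: template[10:15] = ACCCC -> complement TGGGG -> reversed GGGGT
Fragment 4: template[15:20] = CCACC -> complement GGTGG -> reversed GGTGG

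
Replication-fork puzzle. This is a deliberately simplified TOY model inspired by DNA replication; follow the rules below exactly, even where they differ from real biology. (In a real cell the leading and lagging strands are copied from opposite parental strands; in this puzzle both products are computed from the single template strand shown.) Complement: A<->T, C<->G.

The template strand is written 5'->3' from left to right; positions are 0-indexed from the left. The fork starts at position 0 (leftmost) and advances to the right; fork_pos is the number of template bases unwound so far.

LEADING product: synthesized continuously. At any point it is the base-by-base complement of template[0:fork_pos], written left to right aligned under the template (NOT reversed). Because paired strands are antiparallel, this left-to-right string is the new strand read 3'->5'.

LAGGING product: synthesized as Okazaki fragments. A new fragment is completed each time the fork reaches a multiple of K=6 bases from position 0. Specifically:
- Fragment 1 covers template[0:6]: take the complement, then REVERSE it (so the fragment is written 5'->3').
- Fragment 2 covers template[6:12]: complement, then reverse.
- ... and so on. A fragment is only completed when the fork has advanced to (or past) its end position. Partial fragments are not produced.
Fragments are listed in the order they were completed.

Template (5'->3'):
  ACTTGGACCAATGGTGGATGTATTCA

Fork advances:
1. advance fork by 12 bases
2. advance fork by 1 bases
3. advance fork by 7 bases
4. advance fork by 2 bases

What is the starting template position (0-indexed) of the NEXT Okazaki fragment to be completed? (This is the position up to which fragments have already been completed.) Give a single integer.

Step 1: advance 12 -> fork_pos = 0 + 12 = 12. Reached multiple(s) of 6: 6, 12 -> fragments 1-2 completed (2 total).
Step 2: advance 1 -> fork_pos = 12 + 1 = 13. Next multiple of 6 is 18 (not reached); still 2 fragment(s).
Step 3: advance 7 -> fork_pos = 13 + 7 = 20. Reached multiple(s) of 6: 18 -> fragment 3 completed (3 total).
Step 4: advance 2 -> fork_pos = 20 + 2 = 22. Next multiple of 6 is 24 (not reached); still 3 fragment(s).
3 fragment(s) completed, covering template[0:18] (3 x 6 = 18). The next fragment, fragment 4, covers template[18:24], so it starts at position 18.

Answer: 18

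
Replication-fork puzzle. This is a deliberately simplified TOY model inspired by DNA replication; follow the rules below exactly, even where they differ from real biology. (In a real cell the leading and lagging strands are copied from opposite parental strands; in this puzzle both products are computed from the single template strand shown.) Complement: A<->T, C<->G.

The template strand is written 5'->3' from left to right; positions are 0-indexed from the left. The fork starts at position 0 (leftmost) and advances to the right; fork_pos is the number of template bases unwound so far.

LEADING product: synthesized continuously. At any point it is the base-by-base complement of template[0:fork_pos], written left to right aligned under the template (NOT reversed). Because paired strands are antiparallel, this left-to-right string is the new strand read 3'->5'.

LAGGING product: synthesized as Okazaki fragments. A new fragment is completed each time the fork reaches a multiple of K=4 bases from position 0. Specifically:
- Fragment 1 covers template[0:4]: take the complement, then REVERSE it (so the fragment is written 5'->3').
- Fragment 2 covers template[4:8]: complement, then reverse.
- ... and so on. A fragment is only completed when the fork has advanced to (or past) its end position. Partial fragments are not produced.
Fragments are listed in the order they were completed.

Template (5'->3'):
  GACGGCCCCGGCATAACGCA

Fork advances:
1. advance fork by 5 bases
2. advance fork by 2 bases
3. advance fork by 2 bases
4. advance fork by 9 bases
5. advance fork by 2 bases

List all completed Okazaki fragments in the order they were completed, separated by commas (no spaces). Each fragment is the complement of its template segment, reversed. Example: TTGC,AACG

Answer: CGTC,GGGC,GCCG,TTAT,TGCG

Derivation:
Step 1: advance 5 -> fork_pos = 0 + 5 = 5. Reached multiple(s) of 4: 4 -> fragment 1 completed (1 total).
Step 2: advance 2 -> fork_pos = 5 + 2 = 7. Next multiple of 4 is 8 (not reached); still 1 fragment(s).
Step 3: advance 2 -> fork_pos = 7 + 2 = 9. Reached multiple(s) of 4: 8 -> fragment 2 completed (2 total).
Step 4: advance 9 -> fork_pos = 9 + 9 = 18. Reached multiple(s) of 4: 12, 16 -> fragments 3-4 completed (4 total).
Step 5: advance 2 -> fork_pos = 18 + 2 = 20. Reached multiple(s) of 4: 20 -> fragment 5 completed (5 total).
Final fork_pos = 20, so 5 fragment(s) are complete. Build each: template segment -> complement -> reverse.
Fragment 1: template[0:4] = GACG -> complement CTGC -> reversed CGTC
Fragment 2: template[4:8] = GCCC -> complement CGGG -> reversed GGGC
Fragment 3: template[8:12] = CGGC -> complement GCCG -> reversed GCCG
Fragment 4: template[12:16] = ATAA -> complement TATT -> reversed TTAT
Fragment 5: template[16:20] = CGCA -> complement GCGT -> reversed TGCG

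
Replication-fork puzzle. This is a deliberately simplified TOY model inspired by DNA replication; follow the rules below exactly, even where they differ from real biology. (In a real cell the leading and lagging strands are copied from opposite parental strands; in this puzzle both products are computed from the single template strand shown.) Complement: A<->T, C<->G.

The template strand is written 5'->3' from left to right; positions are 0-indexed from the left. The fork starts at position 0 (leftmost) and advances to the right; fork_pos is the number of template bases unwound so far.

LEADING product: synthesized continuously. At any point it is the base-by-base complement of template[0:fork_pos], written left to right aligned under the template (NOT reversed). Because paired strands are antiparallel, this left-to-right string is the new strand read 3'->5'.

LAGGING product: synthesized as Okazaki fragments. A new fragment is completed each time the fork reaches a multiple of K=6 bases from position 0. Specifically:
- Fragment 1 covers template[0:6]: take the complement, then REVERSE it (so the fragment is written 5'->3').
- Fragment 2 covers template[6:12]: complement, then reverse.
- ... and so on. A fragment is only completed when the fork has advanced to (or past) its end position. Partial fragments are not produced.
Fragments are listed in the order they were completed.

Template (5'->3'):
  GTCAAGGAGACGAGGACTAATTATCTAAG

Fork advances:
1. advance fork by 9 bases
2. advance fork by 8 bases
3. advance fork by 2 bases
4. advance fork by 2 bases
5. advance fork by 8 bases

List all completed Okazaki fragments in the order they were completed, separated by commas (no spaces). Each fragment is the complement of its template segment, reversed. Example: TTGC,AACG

Step 1: advance 9 -> fork_pos = 0 + 9 = 9. Reached multiple(s) of 6: 6 -> fragment 1 completed (1 total).
Step 2: advance 8 -> fork_pos = 9 + 8 = 17. Reached multiple(s) of 6: 12 -> fragment 2 completed (2 total).
Step 3: advance 2 -> fork_pos = 17 + 2 = 19. Reached multiple(s) of 6: 18 -> fragment 3 completed (3 total).
Step 4: advance 2 -> fork_pos = 19 + 2 = 21. Next multiple of 6 is 24 (not reached); still 3 fragment(s).
Step 5: advance 8 -> fork_pos = 21 + 8 = 29. Reached multiple(s) of 6: 24 -> fragment 4 completed (4 total).
Final fork_pos = 29, so 4 fragment(s) are complete. Build each: template segment -> complement -> reverse.
Fragment 1: template[0:6] = GTCAAG -> complement CAGTTC -> reversed CTTGAC
Fragment 2: template[6:12] = GAGACG -> complement CTCTGC -> reversed CGTCTC
Fragment 3: template[12:18] = AGGACT -> complement TCCTGA -> reversed AGTCCT
Fragment 4: template[18:24] = AATTAT -> complement TTAATA -> reversed ATAATT

Answer: CTTGAC,CGTCTC,AGTCCT,ATAATT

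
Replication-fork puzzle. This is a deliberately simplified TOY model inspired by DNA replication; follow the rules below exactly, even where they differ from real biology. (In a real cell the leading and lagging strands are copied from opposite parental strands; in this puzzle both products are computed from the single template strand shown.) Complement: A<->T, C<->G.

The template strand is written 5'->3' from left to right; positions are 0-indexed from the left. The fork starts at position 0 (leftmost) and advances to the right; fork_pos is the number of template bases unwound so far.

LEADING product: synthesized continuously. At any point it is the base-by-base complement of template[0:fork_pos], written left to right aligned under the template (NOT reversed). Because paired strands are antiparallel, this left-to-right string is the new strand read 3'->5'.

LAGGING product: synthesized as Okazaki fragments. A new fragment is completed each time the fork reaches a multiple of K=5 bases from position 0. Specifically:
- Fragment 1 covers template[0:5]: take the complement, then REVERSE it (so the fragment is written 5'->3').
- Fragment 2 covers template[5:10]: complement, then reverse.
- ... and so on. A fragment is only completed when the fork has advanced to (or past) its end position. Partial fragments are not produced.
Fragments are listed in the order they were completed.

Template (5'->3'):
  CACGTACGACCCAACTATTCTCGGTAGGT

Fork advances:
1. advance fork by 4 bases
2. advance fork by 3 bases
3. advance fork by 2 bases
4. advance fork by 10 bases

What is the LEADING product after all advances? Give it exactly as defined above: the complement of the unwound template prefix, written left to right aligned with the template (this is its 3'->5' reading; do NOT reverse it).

Step 1: advance 4 -> fork_pos = 0 + 4 = 4.
Step 2: advance 3 -> fork_pos = 4 + 3 = 7.
Step 3: advance 2 -> fork_pos = 7 + 2 = 9.
Step 4: advance 10 -> fork_pos = 9 + 10 = 19.
Unwound prefix: template[0:19] = CACGTACGACCCAACTATT
Complement it base by base (A<->T, C<->G), keeping left-to-right order:
  [0:5] CACGT -> GTGCA
  [5:10] ACGAC -> TGCTG
  [10:15] CCAAC -> GGTTG
  [15:19] TATT -> ATAA
Concatenate: GTGCATGCTGGGTTGATAA (length 19; written aligned with the template, i.e. 3'->5').

Answer: GTGCATGCTGGGTTGATAA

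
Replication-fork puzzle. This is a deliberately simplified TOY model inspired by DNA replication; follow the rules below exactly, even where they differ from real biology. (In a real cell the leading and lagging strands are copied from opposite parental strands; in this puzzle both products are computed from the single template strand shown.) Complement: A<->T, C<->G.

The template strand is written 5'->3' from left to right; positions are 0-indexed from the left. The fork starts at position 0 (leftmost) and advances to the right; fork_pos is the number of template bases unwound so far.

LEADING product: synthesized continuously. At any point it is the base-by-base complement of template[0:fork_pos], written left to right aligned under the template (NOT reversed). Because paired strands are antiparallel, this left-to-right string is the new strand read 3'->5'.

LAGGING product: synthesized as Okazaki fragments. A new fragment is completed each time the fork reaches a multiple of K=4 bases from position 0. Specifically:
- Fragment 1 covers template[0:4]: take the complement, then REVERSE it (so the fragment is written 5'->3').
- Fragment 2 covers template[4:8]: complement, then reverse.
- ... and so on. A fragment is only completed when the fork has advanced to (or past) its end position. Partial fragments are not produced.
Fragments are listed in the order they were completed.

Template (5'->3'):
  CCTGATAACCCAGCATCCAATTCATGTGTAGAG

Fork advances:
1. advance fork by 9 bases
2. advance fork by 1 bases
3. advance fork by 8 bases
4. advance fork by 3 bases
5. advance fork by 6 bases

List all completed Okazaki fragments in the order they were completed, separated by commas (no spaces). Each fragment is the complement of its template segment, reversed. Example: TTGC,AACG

Answer: CAGG,TTAT,TGGG,ATGC,TTGG,TGAA

Derivation:
Step 1: advance 9 -> fork_pos = 0 + 9 = 9. Reached multiple(s) of 4: 4, 8 -> fragments 1-2 completed (2 total).
Step 2: advance 1 -> fork_pos = 9 + 1 = 10. Next multiple of 4 is 12 (not reached); still 2 fragment(s).
Step 3: advance 8 -> fork_pos = 10 + 8 = 18. Reached multiple(s) of 4: 12, 16 -> fragments 3-4 completed (4 total).
Step 4: advance 3 -> fork_pos = 18 + 3 = 21. Reached multiple(s) of 4: 20 -> fragment 5 completed (5 total).
Step 5: advance 6 -> fork_pos = 21 + 6 = 27. Reached multiple(s) of 4: 24 -> fragment 6 completed (6 total).
Final fork_pos = 27, so 6 fragment(s) are complete. Build each: template segment -> complement -> reverse.
Fragment 1: template[0:4] = CCTG -> complement GGAC -> reversed CAGG
Fragment 2: template[4:8] = ATAA -> complement TATT -> reversed TTAT
Fragment 3: template[8:12] = CCCA -> complement GGGT -> reversed TGGG
Fragment 4: template[12:16] = GCAT -> complement CGTA -> reversed ATGC
Fragment 5: template[16:20] = CCAA -> complement GGTT -> reversed TTGG
Fragment 6: template[20:24] = TTCA -> complement AAGT -> reversed TGAA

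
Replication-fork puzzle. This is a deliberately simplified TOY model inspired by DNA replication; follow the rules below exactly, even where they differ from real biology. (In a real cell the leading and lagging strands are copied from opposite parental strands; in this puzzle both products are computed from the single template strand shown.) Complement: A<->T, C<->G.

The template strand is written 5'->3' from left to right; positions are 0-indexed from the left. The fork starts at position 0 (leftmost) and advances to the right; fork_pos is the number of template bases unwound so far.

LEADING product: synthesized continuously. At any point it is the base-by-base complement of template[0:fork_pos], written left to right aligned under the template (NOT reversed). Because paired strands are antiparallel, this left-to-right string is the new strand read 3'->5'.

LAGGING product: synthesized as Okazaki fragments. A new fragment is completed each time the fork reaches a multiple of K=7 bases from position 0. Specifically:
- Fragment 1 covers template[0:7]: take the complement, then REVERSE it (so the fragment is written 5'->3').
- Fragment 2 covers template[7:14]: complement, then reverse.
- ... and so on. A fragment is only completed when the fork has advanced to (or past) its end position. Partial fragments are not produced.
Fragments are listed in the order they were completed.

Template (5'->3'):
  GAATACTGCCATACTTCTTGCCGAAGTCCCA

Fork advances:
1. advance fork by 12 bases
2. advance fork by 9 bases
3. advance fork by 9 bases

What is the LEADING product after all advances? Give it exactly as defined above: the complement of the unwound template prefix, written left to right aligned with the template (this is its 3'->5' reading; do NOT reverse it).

Answer: CTTATGACGGTATGAAGAACGGCTTCAGGG

Derivation:
Step 1: advance 12 -> fork_pos = 0 + 12 = 12.
Step 2: advance 9 -> fork_pos = 12 + 9 = 21.
Step 3: advance 9 -> fork_pos = 21 + 9 = 30.
Unwound prefix: template[0:30] = GAATACTGCCATACTTCTTGCCGAAGTCCC
Complement it base by base (A<->T, C<->G), keeping left-to-right order:
  [0:5] GAATA -> CTTAT
  [5:10] CTGCC -> GACGG
  [10:15] ATACT -> TATGA
  [15:20] TCTTG -> AGAAC
  [20:25] CCGAA -> GGCTT
  [25:30] GTCCC -> CAGGG
Concatenate: CTTATGACGGTATGAAGAACGGCTTCAGGG (length 30; written aligned with the template, i.e. 3'->5').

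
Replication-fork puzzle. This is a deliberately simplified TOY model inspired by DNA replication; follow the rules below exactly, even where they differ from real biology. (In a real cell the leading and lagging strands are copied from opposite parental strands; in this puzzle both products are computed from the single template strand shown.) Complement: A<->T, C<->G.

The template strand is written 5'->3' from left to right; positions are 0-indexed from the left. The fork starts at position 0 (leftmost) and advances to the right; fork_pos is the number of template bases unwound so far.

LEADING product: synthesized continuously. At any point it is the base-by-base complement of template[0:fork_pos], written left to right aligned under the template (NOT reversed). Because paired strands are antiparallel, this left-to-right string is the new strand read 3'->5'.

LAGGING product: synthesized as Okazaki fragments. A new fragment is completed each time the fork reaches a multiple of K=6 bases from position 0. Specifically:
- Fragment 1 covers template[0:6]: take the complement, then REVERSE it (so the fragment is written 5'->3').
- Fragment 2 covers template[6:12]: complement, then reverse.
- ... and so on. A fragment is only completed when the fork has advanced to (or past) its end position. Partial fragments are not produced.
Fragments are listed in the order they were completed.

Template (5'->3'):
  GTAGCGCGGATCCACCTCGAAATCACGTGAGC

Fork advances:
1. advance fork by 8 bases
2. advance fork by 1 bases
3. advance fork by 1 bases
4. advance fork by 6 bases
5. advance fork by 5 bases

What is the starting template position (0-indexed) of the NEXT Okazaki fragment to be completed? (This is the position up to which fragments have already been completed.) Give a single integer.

Answer: 18

Derivation:
Step 1: advance 8 -> fork_pos = 0 + 8 = 8. Reached multiple(s) of 6: 6 -> fragment 1 completed (1 total).
Step 2: advance 1 -> fork_pos = 8 + 1 = 9. Next multiple of 6 is 12 (not reached); still 1 fragment(s).
Step 3: advance 1 -> fork_pos = 9 + 1 = 10. Next multiple of 6 is 12 (not reached); still 1 fragment(s).
Step 4: advance 6 -> fork_pos = 10 + 6 = 16. Reached multiple(s) of 6: 12 -> fragment 2 completed (2 total).
Step 5: advance 5 -> fork_pos = 16 + 5 = 21. Reached multiple(s) of 6: 18 -> fragment 3 completed (3 total).
3 fragment(s) completed, covering template[0:18] (3 x 6 = 18). The next fragment, fragment 4, covers template[18:24], so it starts at position 18.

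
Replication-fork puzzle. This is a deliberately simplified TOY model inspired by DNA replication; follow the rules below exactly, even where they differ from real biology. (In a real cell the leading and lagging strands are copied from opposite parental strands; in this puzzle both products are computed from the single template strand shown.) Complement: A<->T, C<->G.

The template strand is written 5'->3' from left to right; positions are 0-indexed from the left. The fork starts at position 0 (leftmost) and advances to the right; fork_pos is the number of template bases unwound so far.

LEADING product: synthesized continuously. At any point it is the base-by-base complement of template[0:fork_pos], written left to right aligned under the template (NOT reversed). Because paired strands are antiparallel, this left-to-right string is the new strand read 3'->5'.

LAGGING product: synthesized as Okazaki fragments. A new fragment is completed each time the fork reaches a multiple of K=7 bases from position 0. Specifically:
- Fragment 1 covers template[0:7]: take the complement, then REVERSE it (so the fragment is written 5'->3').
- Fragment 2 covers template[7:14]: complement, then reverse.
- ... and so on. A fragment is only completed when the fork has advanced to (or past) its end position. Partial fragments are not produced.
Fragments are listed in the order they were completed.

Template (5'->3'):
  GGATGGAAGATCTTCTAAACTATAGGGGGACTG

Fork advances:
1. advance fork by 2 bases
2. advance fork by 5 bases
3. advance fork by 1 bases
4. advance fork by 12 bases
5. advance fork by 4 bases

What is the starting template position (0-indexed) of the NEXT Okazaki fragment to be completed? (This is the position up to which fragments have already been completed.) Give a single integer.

Answer: 21

Derivation:
Step 1: advance 2 -> fork_pos = 0 + 2 = 2. Next multiple of 7 is 7 (not reached); still 0 fragment(s).
Step 2: advance 5 -> fork_pos = 2 + 5 = 7. Reached multiple(s) of 7: 7 -> fragment 1 completed (1 total).
Step 3: advance 1 -> fork_pos = 7 + 1 = 8. Next multiple of 7 is 14 (not reached); still 1 fragment(s).
Step 4: advance 12 -> fork_pos = 8 + 12 = 20. Reached multiple(s) of 7: 14 -> fragment 2 completed (2 total).
Step 5: advance 4 -> fork_pos = 20 + 4 = 24. Reached multiple(s) of 7: 21 -> fragment 3 completed (3 total).
3 fragment(s) completed, covering template[0:21] (3 x 7 = 21). The next fragment, fragment 4, covers template[21:28], so it starts at position 21.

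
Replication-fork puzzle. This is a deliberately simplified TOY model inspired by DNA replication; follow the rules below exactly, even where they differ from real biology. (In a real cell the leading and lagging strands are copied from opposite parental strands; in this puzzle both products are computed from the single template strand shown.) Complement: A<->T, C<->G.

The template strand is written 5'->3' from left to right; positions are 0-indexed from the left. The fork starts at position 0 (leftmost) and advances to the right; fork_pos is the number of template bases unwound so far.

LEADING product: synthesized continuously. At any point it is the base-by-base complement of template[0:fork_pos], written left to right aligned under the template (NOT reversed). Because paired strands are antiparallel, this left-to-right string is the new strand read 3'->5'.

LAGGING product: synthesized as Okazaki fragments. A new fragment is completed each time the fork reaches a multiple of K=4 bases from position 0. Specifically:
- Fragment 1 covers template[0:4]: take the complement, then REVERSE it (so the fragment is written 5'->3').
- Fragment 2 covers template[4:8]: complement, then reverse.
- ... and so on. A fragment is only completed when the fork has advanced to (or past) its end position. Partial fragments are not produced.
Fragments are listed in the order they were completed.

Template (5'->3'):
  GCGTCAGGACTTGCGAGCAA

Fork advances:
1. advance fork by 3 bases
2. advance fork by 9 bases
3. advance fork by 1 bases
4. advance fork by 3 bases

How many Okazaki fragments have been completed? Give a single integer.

Answer: 4

Derivation:
Step 1: advance 3 -> fork_pos = 0 + 3 = 3. Next multiple of 4 is 4 (not reached); still 0 fragment(s).
Step 2: advance 9 -> fork_pos = 3 + 9 = 12. Reached multiple(s) of 4: 4, 8, 12 -> fragments 1-3 completed (3 total).
Step 3: advance 1 -> fork_pos = 12 + 1 = 13. Next multiple of 4 is 16 (not reached); still 3 fragment(s).
Step 4: advance 3 -> fork_pos = 13 + 3 = 16. Reached multiple(s) of 4: 16 -> fragment 4 completed (4 total).
Check: final fork_pos = 16; the multiples of 4 that are <= 16 are 4..16 -> 16 // 4 = 4 completed fragment(s).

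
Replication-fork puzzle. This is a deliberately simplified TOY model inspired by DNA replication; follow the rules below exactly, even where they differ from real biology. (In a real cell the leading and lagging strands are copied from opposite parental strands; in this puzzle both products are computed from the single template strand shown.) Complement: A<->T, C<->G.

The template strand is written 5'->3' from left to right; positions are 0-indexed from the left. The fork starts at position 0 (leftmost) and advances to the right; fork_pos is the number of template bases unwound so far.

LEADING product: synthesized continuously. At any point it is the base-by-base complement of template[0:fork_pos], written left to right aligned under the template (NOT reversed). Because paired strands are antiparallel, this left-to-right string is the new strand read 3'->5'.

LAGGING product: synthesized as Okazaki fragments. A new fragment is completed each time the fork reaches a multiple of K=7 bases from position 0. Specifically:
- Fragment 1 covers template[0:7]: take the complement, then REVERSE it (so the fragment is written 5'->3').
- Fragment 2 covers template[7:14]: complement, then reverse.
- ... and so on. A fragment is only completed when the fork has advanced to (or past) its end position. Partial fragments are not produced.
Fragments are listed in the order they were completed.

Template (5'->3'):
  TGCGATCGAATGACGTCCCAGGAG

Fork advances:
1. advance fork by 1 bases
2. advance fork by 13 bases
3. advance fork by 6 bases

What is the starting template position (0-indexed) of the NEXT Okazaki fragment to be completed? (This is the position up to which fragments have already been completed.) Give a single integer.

Step 1: advance 1 -> fork_pos = 0 + 1 = 1. Next multiple of 7 is 7 (not reached); still 0 fragment(s).
Step 2: advance 13 -> fork_pos = 1 + 13 = 14. Reached multiple(s) of 7: 7, 14 -> fragments 1-2 completed (2 total).
Step 3: advance 6 -> fork_pos = 14 + 6 = 20. Next multiple of 7 is 21 (not reached); still 2 fragment(s).
2 fragment(s) completed, covering template[0:14] (2 x 7 = 14). The next fragment, fragment 3, covers template[14:21], so it starts at position 14.

Answer: 14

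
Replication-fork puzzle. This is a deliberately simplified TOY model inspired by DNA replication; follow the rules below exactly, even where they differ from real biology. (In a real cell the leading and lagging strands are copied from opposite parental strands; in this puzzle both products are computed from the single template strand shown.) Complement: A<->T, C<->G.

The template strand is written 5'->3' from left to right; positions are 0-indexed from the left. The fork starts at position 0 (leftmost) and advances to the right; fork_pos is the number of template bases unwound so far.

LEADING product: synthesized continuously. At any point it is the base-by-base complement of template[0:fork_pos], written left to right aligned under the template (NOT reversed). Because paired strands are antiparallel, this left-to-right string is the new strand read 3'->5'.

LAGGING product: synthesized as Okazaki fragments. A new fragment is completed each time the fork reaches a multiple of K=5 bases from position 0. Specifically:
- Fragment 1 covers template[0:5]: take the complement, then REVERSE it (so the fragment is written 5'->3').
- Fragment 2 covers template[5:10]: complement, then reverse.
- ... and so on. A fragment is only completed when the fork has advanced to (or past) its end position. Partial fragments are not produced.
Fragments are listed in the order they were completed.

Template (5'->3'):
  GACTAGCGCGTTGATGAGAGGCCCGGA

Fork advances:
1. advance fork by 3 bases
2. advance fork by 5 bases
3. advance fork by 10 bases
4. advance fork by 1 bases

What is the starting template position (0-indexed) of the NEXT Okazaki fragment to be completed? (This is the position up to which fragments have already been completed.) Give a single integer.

Answer: 15

Derivation:
Step 1: advance 3 -> fork_pos = 0 + 3 = 3. Next multiple of 5 is 5 (not reached); still 0 fragment(s).
Step 2: advance 5 -> fork_pos = 3 + 5 = 8. Reached multiple(s) of 5: 5 -> fragment 1 completed (1 total).
Step 3: advance 10 -> fork_pos = 8 + 10 = 18. Reached multiple(s) of 5: 10, 15 -> fragments 2-3 completed (3 total).
Step 4: advance 1 -> fork_pos = 18 + 1 = 19. Next multiple of 5 is 20 (not reached); still 3 fragment(s).
3 fragment(s) completed, covering template[0:15] (3 x 5 = 15). The next fragment, fragment 4, covers template[15:20], so it starts at position 15.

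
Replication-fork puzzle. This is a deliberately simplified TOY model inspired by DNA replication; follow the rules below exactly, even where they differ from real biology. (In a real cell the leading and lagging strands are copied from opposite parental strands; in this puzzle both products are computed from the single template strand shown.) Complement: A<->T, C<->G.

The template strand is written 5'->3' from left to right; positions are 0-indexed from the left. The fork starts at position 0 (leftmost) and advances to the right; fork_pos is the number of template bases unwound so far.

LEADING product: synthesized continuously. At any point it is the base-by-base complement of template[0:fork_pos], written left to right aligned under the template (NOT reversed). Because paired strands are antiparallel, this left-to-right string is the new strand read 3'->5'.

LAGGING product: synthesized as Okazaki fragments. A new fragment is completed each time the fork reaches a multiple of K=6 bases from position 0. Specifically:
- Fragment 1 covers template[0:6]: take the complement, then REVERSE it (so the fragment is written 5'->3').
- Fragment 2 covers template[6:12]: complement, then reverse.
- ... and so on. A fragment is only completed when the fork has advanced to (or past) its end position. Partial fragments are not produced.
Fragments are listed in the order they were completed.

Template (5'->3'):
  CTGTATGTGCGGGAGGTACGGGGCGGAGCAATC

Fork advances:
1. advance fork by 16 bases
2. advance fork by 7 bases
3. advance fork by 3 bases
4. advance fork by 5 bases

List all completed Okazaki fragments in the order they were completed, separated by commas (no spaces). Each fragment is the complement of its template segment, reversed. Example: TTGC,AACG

Step 1: advance 16 -> fork_pos = 0 + 16 = 16. Reached multiple(s) of 6: 6, 12 -> fragments 1-2 completed (2 total).
Step 2: advance 7 -> fork_pos = 16 + 7 = 23. Reached multiple(s) of 6: 18 -> fragment 3 completed (3 total).
Step 3: advance 3 -> fork_pos = 23 + 3 = 26. Reached multiple(s) of 6: 24 -> fragment 4 completed (4 total).
Step 4: advance 5 -> fork_pos = 26 + 5 = 31. Reached multiple(s) of 6: 30 -> fragment 5 completed (5 total).
Final fork_pos = 31, so 5 fragment(s) are complete. Build each: template segment -> complement -> reverse.
Fragment 1: template[0:6] = CTGTAT -> complement GACATA -> reversed ATACAG
Fragment 2: template[6:12] = GTGCGG -> complement CACGCC -> reversed CCGCAC
Fragment 3: template[12:18] = GAGGTA -> complement CTCCAT -> reversed TACCTC
Fragment 4: template[18:24] = CGGGGC -> complement GCCCCG -> reversed GCCCCG
Fragment 5: template[24:30] = GGAGCA -> complement CCTCGT -> reversed TGCTCC

Answer: ATACAG,CCGCAC,TACCTC,GCCCCG,TGCTCC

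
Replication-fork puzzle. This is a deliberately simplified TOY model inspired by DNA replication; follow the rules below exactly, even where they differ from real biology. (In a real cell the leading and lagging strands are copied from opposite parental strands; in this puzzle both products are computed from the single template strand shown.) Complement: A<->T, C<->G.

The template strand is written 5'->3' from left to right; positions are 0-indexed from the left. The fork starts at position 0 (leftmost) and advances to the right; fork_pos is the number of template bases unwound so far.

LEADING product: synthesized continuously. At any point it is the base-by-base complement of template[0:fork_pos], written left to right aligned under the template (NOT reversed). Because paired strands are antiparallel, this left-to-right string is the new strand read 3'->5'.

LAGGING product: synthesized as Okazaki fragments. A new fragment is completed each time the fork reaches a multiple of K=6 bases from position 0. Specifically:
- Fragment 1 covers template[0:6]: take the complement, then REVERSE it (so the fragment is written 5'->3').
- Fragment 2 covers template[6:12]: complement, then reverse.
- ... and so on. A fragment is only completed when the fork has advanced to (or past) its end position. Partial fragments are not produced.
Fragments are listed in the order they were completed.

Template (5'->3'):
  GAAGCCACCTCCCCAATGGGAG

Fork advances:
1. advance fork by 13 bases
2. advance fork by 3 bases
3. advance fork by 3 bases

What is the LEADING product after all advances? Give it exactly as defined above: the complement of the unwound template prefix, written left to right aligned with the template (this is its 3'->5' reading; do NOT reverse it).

Answer: CTTCGGTGGAGGGGTTACC

Derivation:
Step 1: advance 13 -> fork_pos = 0 + 13 = 13.
Step 2: advance 3 -> fork_pos = 13 + 3 = 16.
Step 3: advance 3 -> fork_pos = 16 + 3 = 19.
Unwound prefix: template[0:19] = GAAGCCACCTCCCCAATGG
Complement it base by base (A<->T, C<->G), keeping left-to-right order:
  [0:5] GAAGC -> CTTCG
  [5:10] CACCT -> GTGGA
  [10:15] CCCCA -> GGGGT
  [15:19] ATGG -> TACC
Concatenate: CTTCGGTGGAGGGGTTACC (length 19; written aligned with the template, i.e. 3'->5').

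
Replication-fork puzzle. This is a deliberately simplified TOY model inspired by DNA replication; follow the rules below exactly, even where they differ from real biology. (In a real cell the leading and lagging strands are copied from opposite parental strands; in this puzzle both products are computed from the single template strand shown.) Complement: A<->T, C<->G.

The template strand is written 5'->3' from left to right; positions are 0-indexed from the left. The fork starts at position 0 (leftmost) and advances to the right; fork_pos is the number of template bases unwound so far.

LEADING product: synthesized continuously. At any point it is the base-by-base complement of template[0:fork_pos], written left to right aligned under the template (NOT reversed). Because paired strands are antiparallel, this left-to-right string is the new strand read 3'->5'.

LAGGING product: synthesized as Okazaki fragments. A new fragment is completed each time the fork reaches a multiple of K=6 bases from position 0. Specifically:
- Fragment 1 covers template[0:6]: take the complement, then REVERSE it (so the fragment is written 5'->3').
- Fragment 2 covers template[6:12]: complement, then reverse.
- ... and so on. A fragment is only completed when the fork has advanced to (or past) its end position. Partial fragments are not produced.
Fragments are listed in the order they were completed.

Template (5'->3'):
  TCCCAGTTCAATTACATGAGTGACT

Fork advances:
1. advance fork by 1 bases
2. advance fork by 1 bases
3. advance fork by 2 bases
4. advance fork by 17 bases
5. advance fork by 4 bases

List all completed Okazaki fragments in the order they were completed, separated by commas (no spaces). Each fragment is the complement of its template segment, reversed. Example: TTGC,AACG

Step 1: advance 1 -> fork_pos = 0 + 1 = 1. Next multiple of 6 is 6 (not reached); still 0 fragment(s).
Step 2: advance 1 -> fork_pos = 1 + 1 = 2. Next multiple of 6 is 6 (not reached); still 0 fragment(s).
Step 3: advance 2 -> fork_pos = 2 + 2 = 4. Next multiple of 6 is 6 (not reached); still 0 fragment(s).
Step 4: advance 17 -> fork_pos = 4 + 17 = 21. Reached multiple(s) of 6: 6, 12, 18 -> fragments 1-3 completed (3 total).
Step 5: advance 4 -> fork_pos = 21 + 4 = 25. Reached multiple(s) of 6: 24 -> fragment 4 completed (4 total).
Final fork_pos = 25, so 4 fragment(s) are complete. Build each: template segment -> complement -> reverse.
Fragment 1: template[0:6] = TCCCAG -> complement AGGGTC -> reversed CTGGGA
Fragment 2: template[6:12] = TTCAAT -> complement AAGTTA -> reversed ATTGAA
Fragment 3: template[12:18] = TACATG -> complement ATGTAC -> reversed CATGTA
Fragment 4: template[18:24] = AGTGAC -> complement TCACTG -> reversed GTCACT

Answer: CTGGGA,ATTGAA,CATGTA,GTCACT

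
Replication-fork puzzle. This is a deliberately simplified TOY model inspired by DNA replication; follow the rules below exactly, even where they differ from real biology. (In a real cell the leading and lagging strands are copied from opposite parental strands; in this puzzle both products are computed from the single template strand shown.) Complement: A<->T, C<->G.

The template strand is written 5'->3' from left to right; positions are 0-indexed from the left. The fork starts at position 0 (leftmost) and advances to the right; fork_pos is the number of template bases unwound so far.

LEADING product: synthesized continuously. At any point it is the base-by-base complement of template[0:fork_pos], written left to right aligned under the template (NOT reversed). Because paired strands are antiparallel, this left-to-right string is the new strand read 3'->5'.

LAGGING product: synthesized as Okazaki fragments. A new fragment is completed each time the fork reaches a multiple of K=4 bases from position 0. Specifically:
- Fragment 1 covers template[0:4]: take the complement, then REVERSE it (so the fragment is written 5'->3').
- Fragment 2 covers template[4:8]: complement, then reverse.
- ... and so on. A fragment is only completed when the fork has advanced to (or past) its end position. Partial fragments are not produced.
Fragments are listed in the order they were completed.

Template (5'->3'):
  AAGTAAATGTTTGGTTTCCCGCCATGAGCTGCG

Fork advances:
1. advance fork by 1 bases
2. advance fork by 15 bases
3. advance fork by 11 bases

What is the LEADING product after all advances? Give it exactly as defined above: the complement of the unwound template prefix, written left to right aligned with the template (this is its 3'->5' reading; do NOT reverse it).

Step 1: advance 1 -> fork_pos = 0 + 1 = 1.
Step 2: advance 15 -> fork_pos = 1 + 15 = 16.
Step 3: advance 11 -> fork_pos = 16 + 11 = 27.
Unwound prefix: template[0:27] = AAGTAAATGTTTGGTTTCCCGCCATGA
Complement it base by base (A<->T, C<->G), keeping left-to-right order:
  [0:5] AAGTA -> TTCAT
  [5:10] AATGT -> TTACA
  [10:15] TTGGT -> AACCA
  [15:20] TTCCC -> AAGGG
  [20:25] GCCAT -> CGGTA
  [25:27] GA -> CT
Concatenate: TTCATTTACAAACCAAAGGGCGGTACT (length 27; written aligned with the template, i.e. 3'->5').

Answer: TTCATTTACAAACCAAAGGGCGGTACT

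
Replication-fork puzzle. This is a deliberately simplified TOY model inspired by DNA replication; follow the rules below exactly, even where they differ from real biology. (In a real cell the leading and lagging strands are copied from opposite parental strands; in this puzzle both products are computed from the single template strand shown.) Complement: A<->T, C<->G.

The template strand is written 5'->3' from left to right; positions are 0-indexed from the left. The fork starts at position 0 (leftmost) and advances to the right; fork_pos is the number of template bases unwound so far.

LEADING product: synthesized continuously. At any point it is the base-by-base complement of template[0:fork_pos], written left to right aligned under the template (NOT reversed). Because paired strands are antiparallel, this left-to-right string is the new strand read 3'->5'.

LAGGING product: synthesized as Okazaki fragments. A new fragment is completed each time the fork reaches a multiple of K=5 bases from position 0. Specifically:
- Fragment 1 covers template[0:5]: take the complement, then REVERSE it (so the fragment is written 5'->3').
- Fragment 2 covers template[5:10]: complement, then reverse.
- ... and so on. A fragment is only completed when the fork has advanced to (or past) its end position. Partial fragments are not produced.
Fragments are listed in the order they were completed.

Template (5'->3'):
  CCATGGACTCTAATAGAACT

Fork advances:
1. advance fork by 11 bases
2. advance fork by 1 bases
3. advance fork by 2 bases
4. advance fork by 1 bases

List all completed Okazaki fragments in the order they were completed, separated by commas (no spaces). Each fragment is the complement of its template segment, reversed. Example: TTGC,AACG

Answer: CATGG,GAGTC,TATTA

Derivation:
Step 1: advance 11 -> fork_pos = 0 + 11 = 11. Reached multiple(s) of 5: 5, 10 -> fragments 1-2 completed (2 total).
Step 2: advance 1 -> fork_pos = 11 + 1 = 12. Next multiple of 5 is 15 (not reached); still 2 fragment(s).
Step 3: advance 2 -> fork_pos = 12 + 2 = 14. Next multiple of 5 is 15 (not reached); still 2 fragment(s).
Step 4: advance 1 -> fork_pos = 14 + 1 = 15. Reached multiple(s) of 5: 15 -> fragment 3 completed (3 total).
Final fork_pos = 15, so 3 fragment(s) are complete. Build each: template segment -> complement -> reverse.
Fragment 1: template[0:5] = CCATG -> complement GGTAC -> reversed CATGG
Fragment 2: template[5:10] = GACTC -> complement CTGAG -> reversed GAGTC
Fragment 3: template[10:15] = TAATA -> complement ATTAT -> reversed TATTA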